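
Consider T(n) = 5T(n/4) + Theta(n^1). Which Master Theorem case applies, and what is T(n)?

Master Theorem for T(n) = 5T(n/4) + O(n^1):

a = 5, b = 4, c = 1
log_b(a) = log_4(5) = 1.1610

Case 1: c = 1 < log_4(5) = 1.1610
T(n) = O(n^(log_4 5))

For T(n) = 5T(n/4) + O(n^1): log_4(5) = 1.1610. This is Case 1 of the Master Theorem (c < log_b(a), work dominated by leaves), giving O(n^(log_4 5)).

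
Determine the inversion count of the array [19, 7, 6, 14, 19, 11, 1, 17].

Finding inversions in [19, 7, 6, 14, 19, 11, 1, 17]:

(0, 1): arr[0]=19 > arr[1]=7
(0, 2): arr[0]=19 > arr[2]=6
(0, 3): arr[0]=19 > arr[3]=14
(0, 5): arr[0]=19 > arr[5]=11
(0, 6): arr[0]=19 > arr[6]=1
(0, 7): arr[0]=19 > arr[7]=17
(1, 2): arr[1]=7 > arr[2]=6
(1, 6): arr[1]=7 > arr[6]=1
(2, 6): arr[2]=6 > arr[6]=1
(3, 5): arr[3]=14 > arr[5]=11
(3, 6): arr[3]=14 > arr[6]=1
(4, 5): arr[4]=19 > arr[5]=11
(4, 6): arr[4]=19 > arr[6]=1
(4, 7): arr[4]=19 > arr[7]=17
(5, 6): arr[5]=11 > arr[6]=1

Total inversions: 15

The array has 15 inversion(s): (0,1), (0,2), (0,3), (0,5), (0,6), (0,7), (1,2), (1,6), (2,6), (3,5), (3,6), (4,5), (4,6), (4,7), (5,6). Each pair (i,j) satisfies i < j and arr[i] > arr[j].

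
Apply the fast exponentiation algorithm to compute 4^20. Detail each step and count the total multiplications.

Computing 4^20 by squaring (build up from 4^1; each line after the first costs one multiplication):

4^1 = 4
4^2 = (4^1)^2 = 4^2 = 16
4^4 = (4^2)^2 = 16^2 = 256
4^5 = 4 * 4^4 = 4 * 256 = 1024
4^10 = (4^5)^2 = 1024^2 = 1048576
4^20 = (4^10)^2 = 1048576^2 = 1099511627776

Result: 1099511627776
Multiplications needed: 5 (5 lines after 4^1)

4^20 = 1099511627776. Using exponentiation by squaring, this requires 5 multiplications. The key idea: if the exponent is even, square the half-power; if odd, multiply by the base once.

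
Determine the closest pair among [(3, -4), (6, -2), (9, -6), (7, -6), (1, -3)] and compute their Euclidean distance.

Computing all pairwise distances among 5 points:

d((3, -4), (6, -2)) = 3.6056
d((3, -4), (9, -6)) = 6.3246
d((3, -4), (7, -6)) = 4.4721
d((3, -4), (1, -3)) = 2.2361
d((6, -2), (9, -6)) = 5.0
d((6, -2), (7, -6)) = 4.1231
d((6, -2), (1, -3)) = 5.099
d((9, -6), (7, -6)) = 2.0 <-- minimum
d((9, -6), (1, -3)) = 8.544
d((7, -6), (1, -3)) = 6.7082

Closest pair: (9, -6) and (7, -6) with distance 2.0

The closest pair is (9, -6) and (7, -6) with Euclidean distance 2.0. For 5 points, brute-force pairwise comparison is shown above. For large n, the divide-and-conquer algorithm (sort by x, recurse on halves, check the dividing strip) achieves O(n log n).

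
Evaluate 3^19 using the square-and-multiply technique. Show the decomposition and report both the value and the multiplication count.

Computing 3^19 by squaring (build up from 3^1; each line after the first costs one multiplication):

3^1 = 3
3^2 = (3^1)^2 = 3^2 = 9
3^4 = (3^2)^2 = 9^2 = 81
3^8 = (3^4)^2 = 81^2 = 6561
3^9 = 3 * 3^8 = 3 * 6561 = 19683
3^18 = (3^9)^2 = 19683^2 = 387420489
3^19 = 3 * 3^18 = 3 * 387420489 = 1162261467

Result: 1162261467
Multiplications needed: 6 (6 lines after 3^1)

3^19 = 1162261467. Using exponentiation by squaring, this requires 6 multiplications. The key idea: if the exponent is even, square the half-power; if odd, multiply by the base once.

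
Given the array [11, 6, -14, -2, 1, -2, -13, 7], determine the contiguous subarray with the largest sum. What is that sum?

Using Kadane's algorithm on [11, 6, -14, -2, 1, -2, -13, 7]:

Scanning through the array:
Position 1 (value 6): max_ending_here = 17, max_so_far = 17
Position 2 (value -14): max_ending_here = 3, max_so_far = 17
Position 3 (value -2): max_ending_here = 1, max_so_far = 17
Position 4 (value 1): max_ending_here = 2, max_so_far = 17
Position 5 (value -2): max_ending_here = 0, max_so_far = 17
Position 6 (value -13): max_ending_here = -13, max_so_far = 17
Position 7 (value 7): max_ending_here = 7, max_so_far = 17

Maximum subarray: [11, 6]
Maximum sum: 17

The maximum subarray is [11, 6] with sum 17. This subarray runs from index 0 to index 1.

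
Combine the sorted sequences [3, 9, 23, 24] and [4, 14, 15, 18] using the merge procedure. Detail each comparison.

Merging process:

Compare 3 vs 4: take 3 from left. Merged: [3]
Compare 9 vs 4: take 4 from right. Merged: [3, 4]
Compare 9 vs 14: take 9 from left. Merged: [3, 4, 9]
Compare 23 vs 14: take 14 from right. Merged: [3, 4, 9, 14]
Compare 23 vs 15: take 15 from right. Merged: [3, 4, 9, 14, 15]
Compare 23 vs 18: take 18 from right. Merged: [3, 4, 9, 14, 15, 18]
Append remaining from left: [23, 24]. Merged: [3, 4, 9, 14, 15, 18, 23, 24]

Final merged array: [3, 4, 9, 14, 15, 18, 23, 24]
Total comparisons: 6

The merged array is [3, 4, 9, 14, 15, 18, 23, 24], requiring 6 comparisons. The merge step runs in O(n) time where n is the total number of elements.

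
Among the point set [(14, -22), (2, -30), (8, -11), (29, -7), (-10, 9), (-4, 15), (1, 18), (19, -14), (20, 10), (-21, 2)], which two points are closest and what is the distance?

Computing all pairwise distances among 10 points:

d((14, -22), (2, -30)) = 14.4222
d((14, -22), (8, -11)) = 12.53
d((14, -22), (29, -7)) = 21.2132
d((14, -22), (-10, 9)) = 39.2046
d((14, -22), (-4, 15)) = 41.1461
d((14, -22), (1, 18)) = 42.0595
d((14, -22), (19, -14)) = 9.434
d((14, -22), (20, 10)) = 32.5576
d((14, -22), (-21, 2)) = 42.4382
d((2, -30), (8, -11)) = 19.9249
d((2, -30), (29, -7)) = 35.4683
d((2, -30), (-10, 9)) = 40.8044
d((2, -30), (-4, 15)) = 45.3982
d((2, -30), (1, 18)) = 48.0104
d((2, -30), (19, -14)) = 23.3452
d((2, -30), (20, 10)) = 43.8634
d((2, -30), (-21, 2)) = 39.4081
d((8, -11), (29, -7)) = 21.3776
d((8, -11), (-10, 9)) = 26.9072
d((8, -11), (-4, 15)) = 28.6356
d((8, -11), (1, 18)) = 29.8329
d((8, -11), (19, -14)) = 11.4018
d((8, -11), (20, 10)) = 24.1868
d((8, -11), (-21, 2)) = 31.7805
d((29, -7), (-10, 9)) = 42.1545
d((29, -7), (-4, 15)) = 39.6611
d((29, -7), (1, 18)) = 37.5366
d((29, -7), (19, -14)) = 12.2066
d((29, -7), (20, 10)) = 19.2354
d((29, -7), (-21, 2)) = 50.8035
d((-10, 9), (-4, 15)) = 8.4853
d((-10, 9), (1, 18)) = 14.2127
d((-10, 9), (19, -14)) = 37.0135
d((-10, 9), (20, 10)) = 30.0167
d((-10, 9), (-21, 2)) = 13.0384
d((-4, 15), (1, 18)) = 5.831 <-- minimum
d((-4, 15), (19, -14)) = 37.0135
d((-4, 15), (20, 10)) = 24.5153
d((-4, 15), (-21, 2)) = 21.4009
d((1, 18), (19, -14)) = 36.7151
d((1, 18), (20, 10)) = 20.6155
d((1, 18), (-21, 2)) = 27.2029
d((19, -14), (20, 10)) = 24.0208
d((19, -14), (-21, 2)) = 43.0813
d((20, 10), (-21, 2)) = 41.7732

Closest pair: (-4, 15) and (1, 18) with distance 5.831

The closest pair is (-4, 15) and (1, 18) with Euclidean distance 5.831. For 10 points, brute-force pairwise comparison is shown above. For large n, the divide-and-conquer algorithm (sort by x, recurse on halves, check the dividing strip) achieves O(n log n).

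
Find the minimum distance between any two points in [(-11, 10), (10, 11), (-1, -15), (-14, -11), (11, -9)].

Computing all pairwise distances among 5 points:

d((-11, 10), (10, 11)) = 21.0238
d((-11, 10), (-1, -15)) = 26.9258
d((-11, 10), (-14, -11)) = 21.2132
d((-11, 10), (11, -9)) = 29.0689
d((10, 11), (-1, -15)) = 28.2312
d((10, 11), (-14, -11)) = 32.5576
d((10, 11), (11, -9)) = 20.025
d((-1, -15), (-14, -11)) = 13.6015
d((-1, -15), (11, -9)) = 13.4164 <-- minimum
d((-14, -11), (11, -9)) = 25.0799

Closest pair: (-1, -15) and (11, -9) with distance 13.4164

The closest pair is (-1, -15) and (11, -9) with Euclidean distance 13.4164. For 5 points, brute-force pairwise comparison is shown above. For large n, the divide-and-conquer algorithm (sort by x, recurse on halves, check the dividing strip) achieves O(n log n).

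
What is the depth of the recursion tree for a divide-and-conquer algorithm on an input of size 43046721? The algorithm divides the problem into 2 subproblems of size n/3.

For divide and conquer with division factor 3:

Problem sizes at each level:
Level 0: 43046721
Level 1: 14348907
Level 2: 4782969
Level 3: 1594323
Level 4: 531441
Level 5: 177147
Level 6: 59049
Level 7: 19683
Level 8: 6561
Level 9: 2187
Level 10: 729
Level 11: 243
Level 12: 81
Level 13: 27
Level 14: 9
Level 15: 3
Level 16: 1

The root is level 0 and the size-1 base case is level 16 (the tree spans levels 0 through 16, i.e. 17 levels counting the root), so the depth is the number of divisions: log_3(43046721) = 16

The recursion tree depth is log_3(43046721) = 16. At each level, the problem size is divided by 3, so it takes 16 divisions to reduce to a base case of size 1. The algorithm makes 2 recursive calls at each level.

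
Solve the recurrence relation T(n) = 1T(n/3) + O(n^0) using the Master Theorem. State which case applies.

Master Theorem for T(n) = 1T(n/3) + O(n^0):

a = 1, b = 3, c = 0
log_b(a) = log_3(1) = 0.0000

Case 2: c = 0 = log_3(1) = 0.0000
T(n) = O(n^0 log n) = O(log n)

For T(n) = 1T(n/3) + O(n^0): log_3(1) = 0.0000. This is Case 2 of the Master Theorem (c = log_b(a), equal work at all levels), giving O(log n).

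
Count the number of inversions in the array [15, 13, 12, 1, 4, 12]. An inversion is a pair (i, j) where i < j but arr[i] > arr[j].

Finding inversions in [15, 13, 12, 1, 4, 12]:

(0, 1): arr[0]=15 > arr[1]=13
(0, 2): arr[0]=15 > arr[2]=12
(0, 3): arr[0]=15 > arr[3]=1
(0, 4): arr[0]=15 > arr[4]=4
(0, 5): arr[0]=15 > arr[5]=12
(1, 2): arr[1]=13 > arr[2]=12
(1, 3): arr[1]=13 > arr[3]=1
(1, 4): arr[1]=13 > arr[4]=4
(1, 5): arr[1]=13 > arr[5]=12
(2, 3): arr[2]=12 > arr[3]=1
(2, 4): arr[2]=12 > arr[4]=4

Total inversions: 11

The array has 11 inversion(s): (0,1), (0,2), (0,3), (0,4), (0,5), (1,2), (1,3), (1,4), (1,5), (2,3), (2,4). Each pair (i,j) satisfies i < j and arr[i] > arr[j].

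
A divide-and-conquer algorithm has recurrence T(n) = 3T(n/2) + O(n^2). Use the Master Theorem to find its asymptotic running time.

Master Theorem for T(n) = 3T(n/2) + O(n^2):

a = 3, b = 2, c = 2
log_b(a) = log_2(3) = 1.5850

Case 3: c = 2 > log_2(3) = 1.5850
T(n) = O(n^2) = O(n^2)

For T(n) = 3T(n/2) + O(n^2): log_2(3) = 1.5850. This is Case 3 of the Master Theorem (c > log_b(a), work dominated by root), giving O(n^2).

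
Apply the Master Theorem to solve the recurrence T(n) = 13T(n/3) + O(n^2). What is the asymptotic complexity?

Master Theorem for T(n) = 13T(n/3) + O(n^2):

a = 13, b = 3, c = 2
log_b(a) = log_3(13) = 2.3347

Case 1: c = 2 < log_3(13) = 2.3347
T(n) = O(n^(log_3 13))

For T(n) = 13T(n/3) + O(n^2): log_3(13) = 2.3347. This is Case 1 of the Master Theorem (c < log_b(a), work dominated by leaves), giving O(n^(log_3 13)).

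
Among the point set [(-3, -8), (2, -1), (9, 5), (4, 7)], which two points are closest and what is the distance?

Computing all pairwise distances among 4 points:

d((-3, -8), (2, -1)) = 8.6023
d((-3, -8), (9, 5)) = 17.6918
d((-3, -8), (4, 7)) = 16.5529
d((2, -1), (9, 5)) = 9.2195
d((2, -1), (4, 7)) = 8.2462
d((9, 5), (4, 7)) = 5.3852 <-- minimum

Closest pair: (9, 5) and (4, 7) with distance 5.3852

The closest pair is (9, 5) and (4, 7) with Euclidean distance 5.3852. For 4 points, brute-force pairwise comparison is shown above. For large n, the divide-and-conquer algorithm (sort by x, recurse on halves, check the dividing strip) achieves O(n log n).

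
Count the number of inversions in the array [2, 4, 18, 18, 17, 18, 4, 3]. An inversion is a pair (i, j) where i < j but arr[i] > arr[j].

Finding inversions in [2, 4, 18, 18, 17, 18, 4, 3]:

(1, 7): arr[1]=4 > arr[7]=3
(2, 4): arr[2]=18 > arr[4]=17
(2, 6): arr[2]=18 > arr[6]=4
(2, 7): arr[2]=18 > arr[7]=3
(3, 4): arr[3]=18 > arr[4]=17
(3, 6): arr[3]=18 > arr[6]=4
(3, 7): arr[3]=18 > arr[7]=3
(4, 6): arr[4]=17 > arr[6]=4
(4, 7): arr[4]=17 > arr[7]=3
(5, 6): arr[5]=18 > arr[6]=4
(5, 7): arr[5]=18 > arr[7]=3
(6, 7): arr[6]=4 > arr[7]=3

Total inversions: 12

The array has 12 inversion(s): (1,7), (2,4), (2,6), (2,7), (3,4), (3,6), (3,7), (4,6), (4,7), (5,6), (5,7), (6,7). Each pair (i,j) satisfies i < j and arr[i] > arr[j].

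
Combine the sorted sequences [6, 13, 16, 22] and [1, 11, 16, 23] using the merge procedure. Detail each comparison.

Merging process:

Compare 6 vs 1: take 1 from right. Merged: [1]
Compare 6 vs 11: take 6 from left. Merged: [1, 6]
Compare 13 vs 11: take 11 from right. Merged: [1, 6, 11]
Compare 13 vs 16: take 13 from left. Merged: [1, 6, 11, 13]
Compare 16 vs 16: take 16 from left. Merged: [1, 6, 11, 13, 16]
Compare 22 vs 16: take 16 from right. Merged: [1, 6, 11, 13, 16, 16]
Compare 22 vs 23: take 22 from left. Merged: [1, 6, 11, 13, 16, 16, 22]
Append remaining from right: [23]. Merged: [1, 6, 11, 13, 16, 16, 22, 23]

Final merged array: [1, 6, 11, 13, 16, 16, 22, 23]
Total comparisons: 7

The merged array is [1, 6, 11, 13, 16, 16, 22, 23], requiring 7 comparisons. The merge step runs in O(n) time where n is the total number of elements.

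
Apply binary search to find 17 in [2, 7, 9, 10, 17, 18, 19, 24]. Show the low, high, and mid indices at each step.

Binary search for 17 in [2, 7, 9, 10, 17, 18, 19, 24]:

lo=0, hi=7, mid=3, arr[mid]=10 -> 10 < 17, search right half
lo=4, hi=7, mid=5, arr[mid]=18 -> 18 > 17, search left half
lo=4, hi=4, mid=4, arr[mid]=17 -> Found target at index 4!

Binary search finds 17 at index 4 after 3 comparisons. The search repeatedly halves the search space by comparing with the middle element.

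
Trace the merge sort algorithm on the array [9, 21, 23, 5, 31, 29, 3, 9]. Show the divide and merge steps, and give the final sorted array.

Merge sort trace:

Split: [9, 21, 23, 5, 31, 29, 3, 9] -> [9, 21, 23, 5] and [31, 29, 3, 9]
  Split: [9, 21, 23, 5] -> [9, 21] and [23, 5]
    Split: [9, 21] -> [9] and [21]
    Merge: [9] + [21] -> [9, 21]
    Split: [23, 5] -> [23] and [5]
    Merge: [23] + [5] -> [5, 23]
  Merge: [9, 21] + [5, 23] -> [5, 9, 21, 23]
  Split: [31, 29, 3, 9] -> [31, 29] and [3, 9]
    Split: [31, 29] -> [31] and [29]
    Merge: [31] + [29] -> [29, 31]
    Split: [3, 9] -> [3] and [9]
    Merge: [3] + [9] -> [3, 9]
  Merge: [29, 31] + [3, 9] -> [3, 9, 29, 31]
Merge: [5, 9, 21, 23] + [3, 9, 29, 31] -> [3, 5, 9, 9, 21, 23, 29, 31]

Final sorted array: [3, 5, 9, 9, 21, 23, 29, 31]

The merge sort proceeds by recursively splitting the array and merging sorted halves.
After all merges, the sorted array is [3, 5, 9, 9, 21, 23, 29, 31].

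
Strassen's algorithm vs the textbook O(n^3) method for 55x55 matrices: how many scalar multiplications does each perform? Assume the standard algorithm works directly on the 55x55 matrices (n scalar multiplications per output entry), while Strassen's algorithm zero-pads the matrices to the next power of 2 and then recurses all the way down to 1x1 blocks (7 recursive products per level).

Matrix multiplication for 55x55 matrices:

Strassen's algorithm requires power-of-2 dimensions. Pad 55x55 to 64x64 (next power of 2).

Standard algorithm: 55^3 = 166375 multiplications
Strassen's algorithm: 7^(log2(64)) = 7^6 = 117649 multiplications
Savings: 166375 - 117649 = 48726 multiplications

Standard: 166375 multiplications (55^3). Strassen: 117649 multiplications (7^6, after padding to 64x64). Strassen reduces 8 recursive multiplications to 7 at each level.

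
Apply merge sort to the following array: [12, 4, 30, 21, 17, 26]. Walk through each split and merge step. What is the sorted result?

Merge sort trace:

Split: [12, 4, 30, 21, 17, 26] -> [12, 4, 30] and [21, 17, 26]
  Split: [12, 4, 30] -> [12] and [4, 30]
    Split: [4, 30] -> [4] and [30]
    Merge: [4] + [30] -> [4, 30]
  Merge: [12] + [4, 30] -> [4, 12, 30]
  Split: [21, 17, 26] -> [21] and [17, 26]
    Split: [17, 26] -> [17] and [26]
    Merge: [17] + [26] -> [17, 26]
  Merge: [21] + [17, 26] -> [17, 21, 26]
Merge: [4, 12, 30] + [17, 21, 26] -> [4, 12, 17, 21, 26, 30]

Final sorted array: [4, 12, 17, 21, 26, 30]

The merge sort proceeds by recursively splitting the array and merging sorted halves.
After all merges, the sorted array is [4, 12, 17, 21, 26, 30].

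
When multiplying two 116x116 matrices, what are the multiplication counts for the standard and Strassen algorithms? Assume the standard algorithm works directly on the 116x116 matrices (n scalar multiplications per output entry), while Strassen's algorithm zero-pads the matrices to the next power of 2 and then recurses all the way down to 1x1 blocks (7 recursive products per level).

Matrix multiplication for 116x116 matrices:

Strassen's algorithm requires power-of-2 dimensions. Pad 116x116 to 128x128 (next power of 2).

Standard algorithm: 116^3 = 1560896 multiplications
Strassen's algorithm: 7^(log2(128)) = 7^7 = 823543 multiplications
Savings: 1560896 - 823543 = 737353 multiplications

Standard: 1560896 multiplications (116^3). Strassen: 823543 multiplications (7^7, after padding to 128x128). Strassen reduces 8 recursive multiplications to 7 at each level.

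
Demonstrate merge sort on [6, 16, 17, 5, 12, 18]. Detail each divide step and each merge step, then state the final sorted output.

Merge sort trace:

Split: [6, 16, 17, 5, 12, 18] -> [6, 16, 17] and [5, 12, 18]
  Split: [6, 16, 17] -> [6] and [16, 17]
    Split: [16, 17] -> [16] and [17]
    Merge: [16] + [17] -> [16, 17]
  Merge: [6] + [16, 17] -> [6, 16, 17]
  Split: [5, 12, 18] -> [5] and [12, 18]
    Split: [12, 18] -> [12] and [18]
    Merge: [12] + [18] -> [12, 18]
  Merge: [5] + [12, 18] -> [5, 12, 18]
Merge: [6, 16, 17] + [5, 12, 18] -> [5, 6, 12, 16, 17, 18]

Final sorted array: [5, 6, 12, 16, 17, 18]

The merge sort proceeds by recursively splitting the array and merging sorted halves.
After all merges, the sorted array is [5, 6, 12, 16, 17, 18].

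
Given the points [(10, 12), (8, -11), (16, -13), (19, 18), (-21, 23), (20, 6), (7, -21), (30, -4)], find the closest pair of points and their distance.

Computing all pairwise distances among 8 points:

d((10, 12), (8, -11)) = 23.0868
d((10, 12), (16, -13)) = 25.7099
d((10, 12), (19, 18)) = 10.8167
d((10, 12), (-21, 23)) = 32.8938
d((10, 12), (20, 6)) = 11.6619
d((10, 12), (7, -21)) = 33.1361
d((10, 12), (30, -4)) = 25.6125
d((8, -11), (16, -13)) = 8.2462 <-- minimum
d((8, -11), (19, 18)) = 31.0161
d((8, -11), (-21, 23)) = 44.6878
d((8, -11), (20, 6)) = 20.8087
d((8, -11), (7, -21)) = 10.0499
d((8, -11), (30, -4)) = 23.0868
d((16, -13), (19, 18)) = 31.1448
d((16, -13), (-21, 23)) = 51.6236
d((16, -13), (20, 6)) = 19.4165
d((16, -13), (7, -21)) = 12.0416
d((16, -13), (30, -4)) = 16.6433
d((19, 18), (-21, 23)) = 40.3113
d((19, 18), (20, 6)) = 12.0416
d((19, 18), (7, -21)) = 40.8044
d((19, 18), (30, -4)) = 24.5967
d((-21, 23), (20, 6)) = 44.3847
d((-21, 23), (7, -21)) = 52.1536
d((-21, 23), (30, -4)) = 57.7062
d((20, 6), (7, -21)) = 29.9666
d((20, 6), (30, -4)) = 14.1421
d((7, -21), (30, -4)) = 28.6007

Closest pair: (8, -11) and (16, -13) with distance 8.2462

The closest pair is (8, -11) and (16, -13) with Euclidean distance 8.2462. For 8 points, brute-force pairwise comparison is shown above. For large n, the divide-and-conquer algorithm (sort by x, recurse on halves, check the dividing strip) achieves O(n log n).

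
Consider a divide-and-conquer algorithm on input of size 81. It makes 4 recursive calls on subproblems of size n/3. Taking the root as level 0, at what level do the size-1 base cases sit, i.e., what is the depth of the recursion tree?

For divide and conquer with division factor 3:

Problem sizes at each level:
Level 0: 81
Level 1: 27
Level 2: 9
Level 3: 3
Level 4: 1

The root is level 0 and the size-1 base case is level 4 (the tree spans levels 0 through 4, i.e. 5 levels counting the root), so the depth is the number of divisions: log_3(81) = 4

The recursion tree depth is log_3(81) = 4. At each level, the problem size is divided by 3, so it takes 4 divisions to reduce to a base case of size 1. The algorithm makes 4 recursive calls at each level.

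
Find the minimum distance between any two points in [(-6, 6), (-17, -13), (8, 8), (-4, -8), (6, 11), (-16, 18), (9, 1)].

Computing all pairwise distances among 7 points:

d((-6, 6), (-17, -13)) = 21.9545
d((-6, 6), (8, 8)) = 14.1421
d((-6, 6), (-4, -8)) = 14.1421
d((-6, 6), (6, 11)) = 13.0
d((-6, 6), (-16, 18)) = 15.6205
d((-6, 6), (9, 1)) = 15.8114
d((-17, -13), (8, 8)) = 32.6497
d((-17, -13), (-4, -8)) = 13.9284
d((-17, -13), (6, 11)) = 33.2415
d((-17, -13), (-16, 18)) = 31.0161
d((-17, -13), (9, 1)) = 29.5296
d((8, 8), (-4, -8)) = 20.0
d((8, 8), (6, 11)) = 3.6056 <-- minimum
d((8, 8), (-16, 18)) = 26.0
d((8, 8), (9, 1)) = 7.0711
d((-4, -8), (6, 11)) = 21.4709
d((-4, -8), (-16, 18)) = 28.6356
d((-4, -8), (9, 1)) = 15.8114
d((6, 11), (-16, 18)) = 23.0868
d((6, 11), (9, 1)) = 10.4403
d((-16, 18), (9, 1)) = 30.2324

Closest pair: (8, 8) and (6, 11) with distance 3.6056

The closest pair is (8, 8) and (6, 11) with Euclidean distance 3.6056. For 7 points, brute-force pairwise comparison is shown above. For large n, the divide-and-conquer algorithm (sort by x, recurse on halves, check the dividing strip) achieves O(n log n).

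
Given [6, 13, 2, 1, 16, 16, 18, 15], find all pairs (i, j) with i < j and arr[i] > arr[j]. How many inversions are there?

Finding inversions in [6, 13, 2, 1, 16, 16, 18, 15]:

(0, 2): arr[0]=6 > arr[2]=2
(0, 3): arr[0]=6 > arr[3]=1
(1, 2): arr[1]=13 > arr[2]=2
(1, 3): arr[1]=13 > arr[3]=1
(2, 3): arr[2]=2 > arr[3]=1
(4, 7): arr[4]=16 > arr[7]=15
(5, 7): arr[5]=16 > arr[7]=15
(6, 7): arr[6]=18 > arr[7]=15

Total inversions: 8

The array has 8 inversion(s): (0,2), (0,3), (1,2), (1,3), (2,3), (4,7), (5,7), (6,7). Each pair (i,j) satisfies i < j and arr[i] > arr[j].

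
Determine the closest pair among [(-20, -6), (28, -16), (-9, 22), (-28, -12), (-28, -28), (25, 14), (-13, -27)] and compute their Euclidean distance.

Computing all pairwise distances among 7 points:

d((-20, -6), (28, -16)) = 49.0306
d((-20, -6), (-9, 22)) = 30.0832
d((-20, -6), (-28, -12)) = 10.0 <-- minimum
d((-20, -6), (-28, -28)) = 23.4094
d((-20, -6), (25, 14)) = 49.2443
d((-20, -6), (-13, -27)) = 22.1359
d((28, -16), (-9, 22)) = 53.0377
d((28, -16), (-28, -12)) = 56.1427
d((28, -16), (-28, -28)) = 57.2713
d((28, -16), (25, 14)) = 30.1496
d((28, -16), (-13, -27)) = 42.45
d((-9, 22), (-28, -12)) = 38.9487
d((-9, 22), (-28, -28)) = 53.4883
d((-9, 22), (25, 14)) = 34.9285
d((-9, 22), (-13, -27)) = 49.163
d((-28, -12), (-28, -28)) = 16.0
d((-28, -12), (25, 14)) = 59.0339
d((-28, -12), (-13, -27)) = 21.2132
d((-28, -28), (25, 14)) = 67.624
d((-28, -28), (-13, -27)) = 15.0333
d((25, 14), (-13, -27)) = 55.9017

Closest pair: (-20, -6) and (-28, -12) with distance 10.0

The closest pair is (-20, -6) and (-28, -12) with Euclidean distance 10.0. For 7 points, brute-force pairwise comparison is shown above. For large n, the divide-and-conquer algorithm (sort by x, recurse on halves, check the dividing strip) achieves O(n log n).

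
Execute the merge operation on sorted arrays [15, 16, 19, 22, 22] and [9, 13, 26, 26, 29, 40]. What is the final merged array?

Merging process:

Compare 15 vs 9: take 9 from right. Merged: [9]
Compare 15 vs 13: take 13 from right. Merged: [9, 13]
Compare 15 vs 26: take 15 from left. Merged: [9, 13, 15]
Compare 16 vs 26: take 16 from left. Merged: [9, 13, 15, 16]
Compare 19 vs 26: take 19 from left. Merged: [9, 13, 15, 16, 19]
Compare 22 vs 26: take 22 from left. Merged: [9, 13, 15, 16, 19, 22]
Compare 22 vs 26: take 22 from left. Merged: [9, 13, 15, 16, 19, 22, 22]
Append remaining from right: [26, 26, 29, 40]. Merged: [9, 13, 15, 16, 19, 22, 22, 26, 26, 29, 40]

Final merged array: [9, 13, 15, 16, 19, 22, 22, 26, 26, 29, 40]
Total comparisons: 7

The merged array is [9, 13, 15, 16, 19, 22, 22, 26, 26, 29, 40], requiring 7 comparisons. The merge step runs in O(n) time where n is the total number of elements.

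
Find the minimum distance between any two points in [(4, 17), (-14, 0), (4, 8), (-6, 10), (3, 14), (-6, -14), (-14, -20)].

Computing all pairwise distances among 7 points:

d((4, 17), (-14, 0)) = 24.7588
d((4, 17), (4, 8)) = 9.0
d((4, 17), (-6, 10)) = 12.2066
d((4, 17), (3, 14)) = 3.1623 <-- minimum
d((4, 17), (-6, -14)) = 32.573
d((4, 17), (-14, -20)) = 41.1461
d((-14, 0), (4, 8)) = 19.6977
d((-14, 0), (-6, 10)) = 12.8062
d((-14, 0), (3, 14)) = 22.0227
d((-14, 0), (-6, -14)) = 16.1245
d((-14, 0), (-14, -20)) = 20.0
d((4, 8), (-6, 10)) = 10.198
d((4, 8), (3, 14)) = 6.0828
d((4, 8), (-6, -14)) = 24.1661
d((4, 8), (-14, -20)) = 33.2866
d((-6, 10), (3, 14)) = 9.8489
d((-6, 10), (-6, -14)) = 24.0
d((-6, 10), (-14, -20)) = 31.0483
d((3, 14), (-6, -14)) = 29.4109
d((3, 14), (-14, -20)) = 38.0132
d((-6, -14), (-14, -20)) = 10.0

Closest pair: (4, 17) and (3, 14) with distance 3.1623

The closest pair is (4, 17) and (3, 14) with Euclidean distance 3.1623. For 7 points, brute-force pairwise comparison is shown above. For large n, the divide-and-conquer algorithm (sort by x, recurse on halves, check the dividing strip) achieves O(n log n).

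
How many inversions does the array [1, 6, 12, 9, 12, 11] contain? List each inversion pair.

Finding inversions in [1, 6, 12, 9, 12, 11]:

(2, 3): arr[2]=12 > arr[3]=9
(2, 5): arr[2]=12 > arr[5]=11
(4, 5): arr[4]=12 > arr[5]=11

Total inversions: 3

The array has 3 inversion(s): (2,3), (2,5), (4,5). Each pair (i,j) satisfies i < j and arr[i] > arr[j].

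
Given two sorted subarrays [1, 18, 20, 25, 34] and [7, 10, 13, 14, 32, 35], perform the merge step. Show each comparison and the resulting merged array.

Merging process:

Compare 1 vs 7: take 1 from left. Merged: [1]
Compare 18 vs 7: take 7 from right. Merged: [1, 7]
Compare 18 vs 10: take 10 from right. Merged: [1, 7, 10]
Compare 18 vs 13: take 13 from right. Merged: [1, 7, 10, 13]
Compare 18 vs 14: take 14 from right. Merged: [1, 7, 10, 13, 14]
Compare 18 vs 32: take 18 from left. Merged: [1, 7, 10, 13, 14, 18]
Compare 20 vs 32: take 20 from left. Merged: [1, 7, 10, 13, 14, 18, 20]
Compare 25 vs 32: take 25 from left. Merged: [1, 7, 10, 13, 14, 18, 20, 25]
Compare 34 vs 32: take 32 from right. Merged: [1, 7, 10, 13, 14, 18, 20, 25, 32]
Compare 34 vs 35: take 34 from left. Merged: [1, 7, 10, 13, 14, 18, 20, 25, 32, 34]
Append remaining from right: [35]. Merged: [1, 7, 10, 13, 14, 18, 20, 25, 32, 34, 35]

Final merged array: [1, 7, 10, 13, 14, 18, 20, 25, 32, 34, 35]
Total comparisons: 10

The merged array is [1, 7, 10, 13, 14, 18, 20, 25, 32, 34, 35], requiring 10 comparisons. The merge step runs in O(n) time where n is the total number of elements.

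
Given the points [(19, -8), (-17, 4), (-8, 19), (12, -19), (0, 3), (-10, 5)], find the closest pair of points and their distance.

Computing all pairwise distances among 6 points:

d((19, -8), (-17, 4)) = 37.9473
d((19, -8), (-8, 19)) = 38.1838
d((19, -8), (12, -19)) = 13.0384
d((19, -8), (0, 3)) = 21.9545
d((19, -8), (-10, 5)) = 31.7805
d((-17, 4), (-8, 19)) = 17.4929
d((-17, 4), (12, -19)) = 37.0135
d((-17, 4), (0, 3)) = 17.0294
d((-17, 4), (-10, 5)) = 7.0711 <-- minimum
d((-8, 19), (12, -19)) = 42.9418
d((-8, 19), (0, 3)) = 17.8885
d((-8, 19), (-10, 5)) = 14.1421
d((12, -19), (0, 3)) = 25.0599
d((12, -19), (-10, 5)) = 32.5576
d((0, 3), (-10, 5)) = 10.198

Closest pair: (-17, 4) and (-10, 5) with distance 7.0711

The closest pair is (-17, 4) and (-10, 5) with Euclidean distance 7.0711. For 6 points, brute-force pairwise comparison is shown above. For large n, the divide-and-conquer algorithm (sort by x, recurse on halves, check the dividing strip) achieves O(n log n).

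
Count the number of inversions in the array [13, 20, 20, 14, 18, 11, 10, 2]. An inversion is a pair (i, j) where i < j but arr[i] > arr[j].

Finding inversions in [13, 20, 20, 14, 18, 11, 10, 2]:

(0, 5): arr[0]=13 > arr[5]=11
(0, 6): arr[0]=13 > arr[6]=10
(0, 7): arr[0]=13 > arr[7]=2
(1, 3): arr[1]=20 > arr[3]=14
(1, 4): arr[1]=20 > arr[4]=18
(1, 5): arr[1]=20 > arr[5]=11
(1, 6): arr[1]=20 > arr[6]=10
(1, 7): arr[1]=20 > arr[7]=2
(2, 3): arr[2]=20 > arr[3]=14
(2, 4): arr[2]=20 > arr[4]=18
(2, 5): arr[2]=20 > arr[5]=11
(2, 6): arr[2]=20 > arr[6]=10
(2, 7): arr[2]=20 > arr[7]=2
(3, 5): arr[3]=14 > arr[5]=11
(3, 6): arr[3]=14 > arr[6]=10
(3, 7): arr[3]=14 > arr[7]=2
(4, 5): arr[4]=18 > arr[5]=11
(4, 6): arr[4]=18 > arr[6]=10
(4, 7): arr[4]=18 > arr[7]=2
(5, 6): arr[5]=11 > arr[6]=10
(5, 7): arr[5]=11 > arr[7]=2
(6, 7): arr[6]=10 > arr[7]=2

Total inversions: 22

The array has 22 inversion(s): (0,5), (0,6), (0,7), (1,3), (1,4), (1,5), (1,6), (1,7), (2,3), (2,4), (2,5), (2,6), (2,7), (3,5), (3,6), (3,7), (4,5), (4,6), (4,7), (5,6), (5,7), (6,7). Each pair (i,j) satisfies i < j and arr[i] > arr[j].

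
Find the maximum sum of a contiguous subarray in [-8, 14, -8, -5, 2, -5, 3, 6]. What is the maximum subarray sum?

Using Kadane's algorithm on [-8, 14, -8, -5, 2, -5, 3, 6]:

Scanning through the array:
Position 1 (value 14): max_ending_here = 14, max_so_far = 14
Position 2 (value -8): max_ending_here = 6, max_so_far = 14
Position 3 (value -5): max_ending_here = 1, max_so_far = 14
Position 4 (value 2): max_ending_here = 3, max_so_far = 14
Position 5 (value -5): max_ending_here = -2, max_so_far = 14
Position 6 (value 3): max_ending_here = 3, max_so_far = 14
Position 7 (value 6): max_ending_here = 9, max_so_far = 14

Maximum subarray: [14]
Maximum sum: 14

The maximum subarray is [14] with sum 14. This subarray runs from index 1 to index 1.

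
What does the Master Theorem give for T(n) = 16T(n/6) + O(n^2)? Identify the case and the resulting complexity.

Master Theorem for T(n) = 16T(n/6) + O(n^2):

a = 16, b = 6, c = 2
log_b(a) = log_6(16) = 1.5474

Case 3: c = 2 > log_6(16) = 1.5474
T(n) = O(n^2) = O(n^2)

For T(n) = 16T(n/6) + O(n^2): log_6(16) = 1.5474. This is Case 3 of the Master Theorem (c > log_b(a), work dominated by root), giving O(n^2).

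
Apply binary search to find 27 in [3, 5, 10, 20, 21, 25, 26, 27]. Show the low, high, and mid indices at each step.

Binary search for 27 in [3, 5, 10, 20, 21, 25, 26, 27]:

lo=0, hi=7, mid=3, arr[mid]=20 -> 20 < 27, search right half
lo=4, hi=7, mid=5, arr[mid]=25 -> 25 < 27, search right half
lo=6, hi=7, mid=6, arr[mid]=26 -> 26 < 27, search right half
lo=7, hi=7, mid=7, arr[mid]=27 -> Found target at index 7!

Binary search finds 27 at index 7 after 4 comparisons. The search repeatedly halves the search space by comparing with the middle element.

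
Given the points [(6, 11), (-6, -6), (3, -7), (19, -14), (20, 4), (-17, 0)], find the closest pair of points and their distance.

Computing all pairwise distances among 6 points:

d((6, 11), (-6, -6)) = 20.8087
d((6, 11), (3, -7)) = 18.2483
d((6, 11), (19, -14)) = 28.178
d((6, 11), (20, 4)) = 15.6525
d((6, 11), (-17, 0)) = 25.4951
d((-6, -6), (3, -7)) = 9.0554 <-- minimum
d((-6, -6), (19, -14)) = 26.2488
d((-6, -6), (20, 4)) = 27.8568
d((-6, -6), (-17, 0)) = 12.53
d((3, -7), (19, -14)) = 17.4642
d((3, -7), (20, 4)) = 20.2485
d((3, -7), (-17, 0)) = 21.1896
d((19, -14), (20, 4)) = 18.0278
d((19, -14), (-17, 0)) = 38.6264
d((20, 4), (-17, 0)) = 37.2156

Closest pair: (-6, -6) and (3, -7) with distance 9.0554

The closest pair is (-6, -6) and (3, -7) with Euclidean distance 9.0554. For 6 points, brute-force pairwise comparison is shown above. For large n, the divide-and-conquer algorithm (sort by x, recurse on halves, check the dividing strip) achieves O(n log n).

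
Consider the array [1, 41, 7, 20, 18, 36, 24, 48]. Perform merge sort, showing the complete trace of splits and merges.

Merge sort trace:

Split: [1, 41, 7, 20, 18, 36, 24, 48] -> [1, 41, 7, 20] and [18, 36, 24, 48]
  Split: [1, 41, 7, 20] -> [1, 41] and [7, 20]
    Split: [1, 41] -> [1] and [41]
    Merge: [1] + [41] -> [1, 41]
    Split: [7, 20] -> [7] and [20]
    Merge: [7] + [20] -> [7, 20]
  Merge: [1, 41] + [7, 20] -> [1, 7, 20, 41]
  Split: [18, 36, 24, 48] -> [18, 36] and [24, 48]
    Split: [18, 36] -> [18] and [36]
    Merge: [18] + [36] -> [18, 36]
    Split: [24, 48] -> [24] and [48]
    Merge: [24] + [48] -> [24, 48]
  Merge: [18, 36] + [24, 48] -> [18, 24, 36, 48]
Merge: [1, 7, 20, 41] + [18, 24, 36, 48] -> [1, 7, 18, 20, 24, 36, 41, 48]

Final sorted array: [1, 7, 18, 20, 24, 36, 41, 48]

The merge sort proceeds by recursively splitting the array and merging sorted halves.
After all merges, the sorted array is [1, 7, 18, 20, 24, 36, 41, 48].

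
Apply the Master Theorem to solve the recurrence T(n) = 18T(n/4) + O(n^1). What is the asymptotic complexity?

Master Theorem for T(n) = 18T(n/4) + O(n^1):

a = 18, b = 4, c = 1
log_b(a) = log_4(18) = 2.0850

Case 1: c = 1 < log_4(18) = 2.0850
T(n) = O(n^(log_4 18))

For T(n) = 18T(n/4) + O(n^1): log_4(18) = 2.0850. This is Case 1 of the Master Theorem (c < log_b(a), work dominated by leaves), giving O(n^(log_4 18)).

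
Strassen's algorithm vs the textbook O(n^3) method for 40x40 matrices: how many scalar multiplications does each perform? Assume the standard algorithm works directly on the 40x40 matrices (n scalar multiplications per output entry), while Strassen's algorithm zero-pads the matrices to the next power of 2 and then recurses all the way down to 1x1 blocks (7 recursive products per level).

Matrix multiplication for 40x40 matrices:

Strassen's algorithm requires power-of-2 dimensions. Pad 40x40 to 64x64 (next power of 2).

Standard algorithm: 40^3 = 64000 multiplications
Strassen's algorithm: 7^(log2(64)) = 7^6 = 117649 multiplications
Difference: 64000 - 117649 = -53649 (Strassen uses MORE here due to padding overhead — for small or just-over-power-of-2 n, padding can outweigh the per-level savings)

Standard: 64000 multiplications (40^3). Strassen: 117649 multiplications (7^6, after padding to 64x64). Strassen reduces 8 recursive multiplications to 7 at each level.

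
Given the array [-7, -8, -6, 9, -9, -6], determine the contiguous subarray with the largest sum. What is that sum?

Using Kadane's algorithm on [-7, -8, -6, 9, -9, -6]:

Scanning through the array:
Position 1 (value -8): max_ending_here = -8, max_so_far = -7
Position 2 (value -6): max_ending_here = -6, max_so_far = -6
Position 3 (value 9): max_ending_here = 9, max_so_far = 9
Position 4 (value -9): max_ending_here = 0, max_so_far = 9
Position 5 (value -6): max_ending_here = -6, max_so_far = 9

Maximum subarray: [9]
Maximum sum: 9

The maximum subarray is [9] with sum 9. This subarray runs from index 3 to index 3.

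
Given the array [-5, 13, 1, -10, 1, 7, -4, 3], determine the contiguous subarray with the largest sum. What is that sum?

Using Kadane's algorithm on [-5, 13, 1, -10, 1, 7, -4, 3]:

Scanning through the array:
Position 1 (value 13): max_ending_here = 13, max_so_far = 13
Position 2 (value 1): max_ending_here = 14, max_so_far = 14
Position 3 (value -10): max_ending_here = 4, max_so_far = 14
Position 4 (value 1): max_ending_here = 5, max_so_far = 14
Position 5 (value 7): max_ending_here = 12, max_so_far = 14
Position 6 (value -4): max_ending_here = 8, max_so_far = 14
Position 7 (value 3): max_ending_here = 11, max_so_far = 14

Maximum subarray: [13, 1]
Maximum sum: 14

The maximum subarray is [13, 1] with sum 14. This subarray runs from index 1 to index 2.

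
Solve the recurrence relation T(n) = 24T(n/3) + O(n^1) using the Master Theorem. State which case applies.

Master Theorem for T(n) = 24T(n/3) + O(n^1):

a = 24, b = 3, c = 1
log_b(a) = log_3(24) = 2.8928

Case 1: c = 1 < log_3(24) = 2.8928
T(n) = O(n^(log_3 24))

For T(n) = 24T(n/3) + O(n^1): log_3(24) = 2.8928. This is Case 1 of the Master Theorem (c < log_b(a), work dominated by leaves), giving O(n^(log_3 24)).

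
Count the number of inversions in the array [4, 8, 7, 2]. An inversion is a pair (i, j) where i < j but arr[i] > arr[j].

Finding inversions in [4, 8, 7, 2]:

(0, 3): arr[0]=4 > arr[3]=2
(1, 2): arr[1]=8 > arr[2]=7
(1, 3): arr[1]=8 > arr[3]=2
(2, 3): arr[2]=7 > arr[3]=2

Total inversions: 4

The array has 4 inversion(s): (0,3), (1,2), (1,3), (2,3). Each pair (i,j) satisfies i < j and arr[i] > arr[j].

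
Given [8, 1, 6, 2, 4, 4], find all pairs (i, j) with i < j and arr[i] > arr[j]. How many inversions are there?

Finding inversions in [8, 1, 6, 2, 4, 4]:

(0, 1): arr[0]=8 > arr[1]=1
(0, 2): arr[0]=8 > arr[2]=6
(0, 3): arr[0]=8 > arr[3]=2
(0, 4): arr[0]=8 > arr[4]=4
(0, 5): arr[0]=8 > arr[5]=4
(2, 3): arr[2]=6 > arr[3]=2
(2, 4): arr[2]=6 > arr[4]=4
(2, 5): arr[2]=6 > arr[5]=4

Total inversions: 8

The array has 8 inversion(s): (0,1), (0,2), (0,3), (0,4), (0,5), (2,3), (2,4), (2,5). Each pair (i,j) satisfies i < j and arr[i] > arr[j].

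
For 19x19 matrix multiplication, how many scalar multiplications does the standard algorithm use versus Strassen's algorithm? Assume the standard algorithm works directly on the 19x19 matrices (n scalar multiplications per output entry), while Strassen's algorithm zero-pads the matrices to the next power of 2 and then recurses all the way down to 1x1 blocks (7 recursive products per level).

Matrix multiplication for 19x19 matrices:

Strassen's algorithm requires power-of-2 dimensions. Pad 19x19 to 32x32 (next power of 2).

Standard algorithm: 19^3 = 6859 multiplications
Strassen's algorithm: 7^(log2(32)) = 7^5 = 16807 multiplications
Difference: 6859 - 16807 = -9948 (Strassen uses MORE here due to padding overhead — for small or just-over-power-of-2 n, padding can outweigh the per-level savings)

Standard: 6859 multiplications (19^3). Strassen: 16807 multiplications (7^5, after padding to 32x32). Strassen reduces 8 recursive multiplications to 7 at each level.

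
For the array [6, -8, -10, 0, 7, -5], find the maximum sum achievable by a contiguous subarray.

Using Kadane's algorithm on [6, -8, -10, 0, 7, -5]:

Scanning through the array:
Position 1 (value -8): max_ending_here = -2, max_so_far = 6
Position 2 (value -10): max_ending_here = -10, max_so_far = 6
Position 3 (value 0): max_ending_here = 0, max_so_far = 6
Position 4 (value 7): max_ending_here = 7, max_so_far = 7
Position 5 (value -5): max_ending_here = 2, max_so_far = 7

Maximum subarray: [0, 7]
Maximum sum: 7

The maximum subarray is [0, 7] with sum 7. This subarray runs from index 3 to index 4.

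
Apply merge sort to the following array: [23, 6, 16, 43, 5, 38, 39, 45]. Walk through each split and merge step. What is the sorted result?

Merge sort trace:

Split: [23, 6, 16, 43, 5, 38, 39, 45] -> [23, 6, 16, 43] and [5, 38, 39, 45]
  Split: [23, 6, 16, 43] -> [23, 6] and [16, 43]
    Split: [23, 6] -> [23] and [6]
    Merge: [23] + [6] -> [6, 23]
    Split: [16, 43] -> [16] and [43]
    Merge: [16] + [43] -> [16, 43]
  Merge: [6, 23] + [16, 43] -> [6, 16, 23, 43]
  Split: [5, 38, 39, 45] -> [5, 38] and [39, 45]
    Split: [5, 38] -> [5] and [38]
    Merge: [5] + [38] -> [5, 38]
    Split: [39, 45] -> [39] and [45]
    Merge: [39] + [45] -> [39, 45]
  Merge: [5, 38] + [39, 45] -> [5, 38, 39, 45]
Merge: [6, 16, 23, 43] + [5, 38, 39, 45] -> [5, 6, 16, 23, 38, 39, 43, 45]

Final sorted array: [5, 6, 16, 23, 38, 39, 43, 45]

The merge sort proceeds by recursively splitting the array and merging sorted halves.
After all merges, the sorted array is [5, 6, 16, 23, 38, 39, 43, 45].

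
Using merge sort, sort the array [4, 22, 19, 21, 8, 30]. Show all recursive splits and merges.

Merge sort trace:

Split: [4, 22, 19, 21, 8, 30] -> [4, 22, 19] and [21, 8, 30]
  Split: [4, 22, 19] -> [4] and [22, 19]
    Split: [22, 19] -> [22] and [19]
    Merge: [22] + [19] -> [19, 22]
  Merge: [4] + [19, 22] -> [4, 19, 22]
  Split: [21, 8, 30] -> [21] and [8, 30]
    Split: [8, 30] -> [8] and [30]
    Merge: [8] + [30] -> [8, 30]
  Merge: [21] + [8, 30] -> [8, 21, 30]
Merge: [4, 19, 22] + [8, 21, 30] -> [4, 8, 19, 21, 22, 30]

Final sorted array: [4, 8, 19, 21, 22, 30]

The merge sort proceeds by recursively splitting the array and merging sorted halves.
After all merges, the sorted array is [4, 8, 19, 21, 22, 30].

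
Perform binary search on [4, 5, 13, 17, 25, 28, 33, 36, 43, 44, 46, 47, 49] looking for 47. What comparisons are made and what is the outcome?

Binary search for 47 in [4, 5, 13, 17, 25, 28, 33, 36, 43, 44, 46, 47, 49]:

lo=0, hi=12, mid=6, arr[mid]=33 -> 33 < 47, search right half
lo=7, hi=12, mid=9, arr[mid]=44 -> 44 < 47, search right half
lo=10, hi=12, mid=11, arr[mid]=47 -> Found target at index 11!

Binary search finds 47 at index 11 after 3 comparisons. The search repeatedly halves the search space by comparing with the middle element.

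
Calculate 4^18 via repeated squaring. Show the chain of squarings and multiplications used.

Computing 4^18 by squaring (build up from 4^1; each line after the first costs one multiplication):

4^1 = 4
4^2 = (4^1)^2 = 4^2 = 16
4^4 = (4^2)^2 = 16^2 = 256
4^8 = (4^4)^2 = 256^2 = 65536
4^9 = 4 * 4^8 = 4 * 65536 = 262144
4^18 = (4^9)^2 = 262144^2 = 68719476736

Result: 68719476736
Multiplications needed: 5 (5 lines after 4^1)

4^18 = 68719476736. Using exponentiation by squaring, this requires 5 multiplications. The key idea: if the exponent is even, square the half-power; if odd, multiply by the base once.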